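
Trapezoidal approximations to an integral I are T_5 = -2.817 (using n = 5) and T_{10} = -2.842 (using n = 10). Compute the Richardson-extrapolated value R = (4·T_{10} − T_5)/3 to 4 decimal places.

R = (4·T_{10} − T_5) / 3 = (4·(-2.842) − (-2.817))/3 = (-8.551)/3 = -2.8503.

-2.8503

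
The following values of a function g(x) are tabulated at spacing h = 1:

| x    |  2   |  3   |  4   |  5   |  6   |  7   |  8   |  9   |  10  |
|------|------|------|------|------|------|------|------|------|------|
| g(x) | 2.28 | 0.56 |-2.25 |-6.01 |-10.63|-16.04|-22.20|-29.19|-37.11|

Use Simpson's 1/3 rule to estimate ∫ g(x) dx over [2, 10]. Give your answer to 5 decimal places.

h = 1, n = 8.
(h/3)·[y₀ + 4y₁ + 2y₂ + 4y₃ + 2y₄ + 4y₅ + 2y₆ + 4y₇ + y₈] = 0.333333·(-307.71) = -102.57000.

-102.57000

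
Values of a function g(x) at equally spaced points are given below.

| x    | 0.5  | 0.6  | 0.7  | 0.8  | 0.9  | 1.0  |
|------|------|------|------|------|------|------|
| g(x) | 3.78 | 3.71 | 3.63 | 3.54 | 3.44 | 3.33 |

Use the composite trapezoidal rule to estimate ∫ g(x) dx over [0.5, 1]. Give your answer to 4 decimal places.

1.7875

h = 0.1, n = 5.
(h/2)·[y₀ + 2y₁ + 2y₂ + 2y₃ + 2y₄ + y₅] = 0.05·(35.75) = 1.7875.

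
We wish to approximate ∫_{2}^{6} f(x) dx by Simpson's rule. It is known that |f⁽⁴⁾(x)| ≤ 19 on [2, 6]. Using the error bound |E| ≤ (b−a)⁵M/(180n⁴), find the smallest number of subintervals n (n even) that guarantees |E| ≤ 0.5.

4

Need 19456/(180n⁴) ≤ 0.5.
n⁴ ≥ 19456/(180·0.5) = 216.178 ⇒ n ≥ 3.8344, so the smallest even n is 4. (n must be even for Simpson's rule.)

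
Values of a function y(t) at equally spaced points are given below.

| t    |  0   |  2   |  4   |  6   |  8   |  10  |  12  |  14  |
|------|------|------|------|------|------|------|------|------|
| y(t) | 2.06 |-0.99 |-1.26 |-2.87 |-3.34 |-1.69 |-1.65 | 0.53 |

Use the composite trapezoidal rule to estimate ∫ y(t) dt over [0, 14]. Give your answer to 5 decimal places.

h = 2, n = 7.
(h/2)·[y₀ + 2y₁ + 2y₂ + 2y₃ + 2y₄ + 2y₅ + 2y₆ + y₇] = 1·(-21.01) = -21.01000.

-21.01000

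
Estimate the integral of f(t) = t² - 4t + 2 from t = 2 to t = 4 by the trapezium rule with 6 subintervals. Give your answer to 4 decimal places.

-1.2963

h = (4 − 2)/6 = 0.333333.
Nodes t₀,…,t₆ = 2, 2.333333, 2.666667, 3, 3.333333, 3.666667, 4.
f(t) = t² - 4t + 2: f₀=-2, f₁=-1.888889, f₂=-1.555556, f₃=-1, f₄=-0.222222, f₅=0.777778, f₆=2.
(h/2)·[f₀ + 2f₁ + 2f₂ + 2f₃ + 2f₄ + 2f₅ + f₆] = 0.166667·(-7.777778) = -1.2963.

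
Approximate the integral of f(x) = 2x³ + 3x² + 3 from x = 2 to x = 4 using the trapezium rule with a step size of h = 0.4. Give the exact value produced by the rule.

h = (4 − 2)/5 = 0.4.
Nodes x₀,…,x₅ = 2, 2.4, 2.8, 3.2, 3.6, 4.
f(x) = 2x³ + 3x² + 3: f₀=31, f₁=47.928, f₂=70.424, f₃=99.256, f₄=135.192, f₅=179.
(h/2)·[f₀ + 2f₁ + 2f₂ + 2f₃ + 2f₄ + f₅] = 0.2·(915.6) = 183.12.

183.12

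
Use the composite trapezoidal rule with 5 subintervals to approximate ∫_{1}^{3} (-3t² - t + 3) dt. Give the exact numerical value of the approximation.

h = (3 − 1)/5 = 0.4.
Nodes t₀,…,t₅ = 1, 1.4, 1.8, 2.2, 2.6, 3.
f(t) = -3t² - t + 3: f₀=-1, f₁=-4.28, f₂=-8.52, f₃=-13.72, f₄=-19.88, f₅=-27.
(h/2)·[f₀ + 2f₁ + 2f₂ + 2f₃ + 2f₄ + f₅] = 0.2·(-120.8) = -24.16.

-24.16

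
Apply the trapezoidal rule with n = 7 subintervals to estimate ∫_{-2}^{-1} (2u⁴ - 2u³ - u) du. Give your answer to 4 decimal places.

h = (-1 − (-2))/7 = 0.142857.
Nodes u₀,…,u₇ = -2, -1.857143, -1.714286, -1.571429, -1.428571, -1.285714, -1.142857, -1.
f(u) = 2u⁴ - 2u³ - u: f₀=50, f₁=38.458559, f₂=29.062890, f₃=21.528113, f₄=15.589338, f₅=11.001666, f₆=7.540192, f₇=5.
(h/2)·[f₀ + 2f₁ + 2f₂ + 2f₃ + 2f₄ + 2f₅ + 2f₆ + f₇] = 0.071429·(301.361516) = 21.5258.

21.5258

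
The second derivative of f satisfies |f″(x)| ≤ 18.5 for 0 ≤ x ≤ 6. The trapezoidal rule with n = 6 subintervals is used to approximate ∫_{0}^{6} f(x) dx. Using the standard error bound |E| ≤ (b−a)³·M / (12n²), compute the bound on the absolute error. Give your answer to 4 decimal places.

|E| ≤ (6)³·18.5 / (12·6²) = 3996/432 = 9.2500.

9.2500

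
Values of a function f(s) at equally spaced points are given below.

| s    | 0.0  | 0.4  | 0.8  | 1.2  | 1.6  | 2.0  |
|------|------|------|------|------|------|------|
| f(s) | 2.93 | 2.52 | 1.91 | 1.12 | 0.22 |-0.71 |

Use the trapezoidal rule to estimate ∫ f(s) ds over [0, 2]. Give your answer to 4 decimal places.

2.7520

h = 0.4, n = 5.
(h/2)·[y₀ + 2y₁ + 2y₂ + 2y₃ + 2y₄ + y₅] = 0.2·(13.76) = 2.7520.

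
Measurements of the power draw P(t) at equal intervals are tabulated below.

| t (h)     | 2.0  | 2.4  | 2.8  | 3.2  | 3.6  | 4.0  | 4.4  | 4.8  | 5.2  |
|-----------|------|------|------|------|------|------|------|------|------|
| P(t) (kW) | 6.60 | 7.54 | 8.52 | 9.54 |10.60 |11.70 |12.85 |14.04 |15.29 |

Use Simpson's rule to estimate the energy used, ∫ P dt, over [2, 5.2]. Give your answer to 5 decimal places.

h = 0.4, n = 8.
(h/3)·[y₀ + 4y₁ + 2y₂ + 4y₃ + 2y₄ + 4y₅ + 2y₆ + 4y₇ + y₈] = 0.133333·(257.11) = 34.28133.

34.28133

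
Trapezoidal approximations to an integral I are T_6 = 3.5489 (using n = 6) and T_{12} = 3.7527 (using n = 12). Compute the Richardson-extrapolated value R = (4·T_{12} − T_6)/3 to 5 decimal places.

3.82063

R = (4·T_{12} − T_6) / 3 = (4·3.7527 − 3.5489)/3 = (11.4619)/3 = 3.82063.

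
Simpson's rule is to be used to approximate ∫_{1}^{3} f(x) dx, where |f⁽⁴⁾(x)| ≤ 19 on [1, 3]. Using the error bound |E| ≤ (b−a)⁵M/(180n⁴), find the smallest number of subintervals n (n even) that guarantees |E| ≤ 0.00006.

Need 608/(180n⁴) ≤ 0.00006.
n⁴ ≥ 608/(180·0.00006) = 56296.3 ⇒ n ≥ 15.4035, so the smallest even n is 16. (n must be even for Simpson's rule.)

16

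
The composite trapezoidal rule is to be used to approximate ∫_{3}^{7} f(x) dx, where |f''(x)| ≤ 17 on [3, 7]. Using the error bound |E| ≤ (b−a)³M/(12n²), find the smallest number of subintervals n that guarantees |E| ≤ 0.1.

31

Need 1088/(12n²) ≤ 0.1.
n² ≥ 1088/(12·0.1) = 906.667 ⇒ n ≥ 30.1109, so the smallest n is 31.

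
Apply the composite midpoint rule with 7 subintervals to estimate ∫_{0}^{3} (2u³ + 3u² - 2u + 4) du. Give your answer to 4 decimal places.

69.9490

h = (3 − 0)/7 = 0.428571.
Midpoints m₁,…,m₇ = 0.214286, 0.642857, 1.071429, 1.5, 1.928571, 2.357143, 2.785714.
f(m₁)=3.728863, f(m₂)=4.485423, f(m₃)=7.760933, f(m₄)=14.5, f(m₅)=25.647230, f(m₆)=42.147230, f(m₇)=64.944606.
h·[f(m₁) + f(m₂) + f(m₃) + f(m₄) + f(m₅) + f(m₆) + f(m₇)] = 0.428571·(163.214286) = 69.9490.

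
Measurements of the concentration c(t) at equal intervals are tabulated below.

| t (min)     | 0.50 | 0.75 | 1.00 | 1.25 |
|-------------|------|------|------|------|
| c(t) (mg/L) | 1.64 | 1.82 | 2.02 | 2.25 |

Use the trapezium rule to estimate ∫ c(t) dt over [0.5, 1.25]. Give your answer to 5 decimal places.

1.44625

h = 0.25, n = 3.
(h/2)·[y₀ + 2y₁ + 2y₂ + y₃] = 0.125·(11.57) = 1.44625.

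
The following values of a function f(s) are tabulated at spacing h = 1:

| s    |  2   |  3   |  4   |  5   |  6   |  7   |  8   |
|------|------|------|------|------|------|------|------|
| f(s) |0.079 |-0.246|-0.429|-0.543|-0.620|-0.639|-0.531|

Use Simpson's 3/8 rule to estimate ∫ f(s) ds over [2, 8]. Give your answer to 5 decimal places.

h = 1, n = 6.
(3h/8)·[y₀ + 3y₁ + 3y₂ + 2y₃ + 3y₄ + 3y₅ + y₆] = 0.375·(-7.340) = -2.75250.

-2.75250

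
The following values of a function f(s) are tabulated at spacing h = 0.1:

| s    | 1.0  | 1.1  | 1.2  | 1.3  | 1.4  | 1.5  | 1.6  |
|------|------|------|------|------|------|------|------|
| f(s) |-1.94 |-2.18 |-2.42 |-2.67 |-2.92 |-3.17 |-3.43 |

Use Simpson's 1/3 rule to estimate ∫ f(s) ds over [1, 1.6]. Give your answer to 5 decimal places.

h = 0.1, n = 6.
(h/3)·[y₀ + 4y₁ + 2y₂ + 4y₃ + 2y₄ + 4y₅ + y₆] = 0.033333·(-48.13) = -1.60433.

-1.60433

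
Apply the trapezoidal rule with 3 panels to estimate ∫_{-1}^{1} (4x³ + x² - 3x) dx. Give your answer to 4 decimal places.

h = (1 − (-1))/3 = 0.666667.
Nodes x₀,…,x₃ = -1, -0.333333, 0.333333, 1.
f(x) = 4x³ + x² - 3x: f₀=0, f₁=0.962963, f₂=-0.740741, f₃=2.
(h/2)·[f₀ + 2f₁ + 2f₂ + f₃] = 0.333333·(2.444444) = 0.8148.

0.8148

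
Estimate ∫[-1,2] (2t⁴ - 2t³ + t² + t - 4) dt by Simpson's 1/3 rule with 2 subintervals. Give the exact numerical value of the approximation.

h = (2 − (-1))/2 = 1.5.
Nodes t₀,…,t₂ = -1, 0.5, 2.
f(t) = 2t⁴ - 2t³ + t² + t - 4: f₀=0, f₁=-3.375, f₂=18.
(h/3)·[f₀ + 4f₁ + f₂] = 0.5·(4.5) = 2.25.

2.25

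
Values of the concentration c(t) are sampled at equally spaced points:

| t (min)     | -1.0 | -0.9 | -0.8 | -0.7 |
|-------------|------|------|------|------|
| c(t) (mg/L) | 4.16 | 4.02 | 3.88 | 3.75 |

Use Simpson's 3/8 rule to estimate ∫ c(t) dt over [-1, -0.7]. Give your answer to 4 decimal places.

1.1854

h = 0.1, n = 3.
(3h/8)·[y₀ + 3y₁ + 3y₂ + y₃] = 0.0375·(31.61) = 1.1854.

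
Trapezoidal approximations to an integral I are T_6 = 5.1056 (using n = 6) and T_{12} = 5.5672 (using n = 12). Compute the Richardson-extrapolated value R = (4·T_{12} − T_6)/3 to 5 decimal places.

5.72107

R = (4·T_{12} − T_6) / 3 = (4·5.5672 − 5.1056)/3 = (17.1632)/3 = 5.72107.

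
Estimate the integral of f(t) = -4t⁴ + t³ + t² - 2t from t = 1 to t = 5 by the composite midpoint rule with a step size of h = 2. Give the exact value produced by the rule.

h = (5 − 1)/2 = 2.
Midpoints m₁,…,m₂ = 2, 4.
f(m₁)=-56, f(m₂)=-952.
h·[f(m₁) + f(m₂)] = 2·(-1008) = -2016.

-2016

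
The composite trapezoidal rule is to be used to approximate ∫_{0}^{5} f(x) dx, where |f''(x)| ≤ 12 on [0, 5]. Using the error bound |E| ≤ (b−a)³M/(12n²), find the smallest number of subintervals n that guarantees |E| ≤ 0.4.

Need 1500/(12n²) ≤ 0.4.
n² ≥ 1500/(12·0.4) = 312.5 ⇒ n ≥ 17.6777, so the smallest n is 18.

18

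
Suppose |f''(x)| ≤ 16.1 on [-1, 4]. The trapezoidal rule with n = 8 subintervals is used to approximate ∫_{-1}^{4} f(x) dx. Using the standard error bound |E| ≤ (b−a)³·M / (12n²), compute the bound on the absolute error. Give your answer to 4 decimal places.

|E| ≤ (5)³·16.1 / (12·8²) = 2012.5/768 = 2.6204.

2.6204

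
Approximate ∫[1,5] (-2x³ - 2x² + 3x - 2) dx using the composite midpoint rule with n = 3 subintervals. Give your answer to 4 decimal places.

h = (5 − 1)/3 = 1.333333.
Midpoints m₁,…,m₃ = 1.666667, 3, 4.333333.
f(m₁)=-11.814815, f(m₂)=-65, f(m₃)=-189.296296.
h·[f(m₁) + f(m₂) + f(m₃)] = 1.333333·(-266.111111) = -354.8148.

-354.8148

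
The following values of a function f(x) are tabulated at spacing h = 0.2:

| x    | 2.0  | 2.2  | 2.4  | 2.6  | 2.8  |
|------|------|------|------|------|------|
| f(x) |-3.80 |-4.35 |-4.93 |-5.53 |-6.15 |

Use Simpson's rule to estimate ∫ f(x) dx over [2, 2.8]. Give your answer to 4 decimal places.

-3.9553

h = 0.2, n = 4.
(h/3)·[y₀ + 4y₁ + 2y₂ + 4y₃ + y₄] = 0.066667·(-59.33) = -3.9553.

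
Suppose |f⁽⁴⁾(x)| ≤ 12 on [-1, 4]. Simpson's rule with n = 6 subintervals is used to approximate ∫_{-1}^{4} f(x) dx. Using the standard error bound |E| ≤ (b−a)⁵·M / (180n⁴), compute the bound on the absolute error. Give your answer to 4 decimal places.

0.1608

|E| ≤ (5)⁵·12 / (180·6⁴) = 37500/233280 = 0.1608.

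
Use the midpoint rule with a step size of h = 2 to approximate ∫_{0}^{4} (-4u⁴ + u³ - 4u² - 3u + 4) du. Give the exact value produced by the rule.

h = (4 − 0)/2 = 2.
Midpoints m₁,…,m₂ = 1, 3.
f(m₁)=-6, f(m₂)=-338.
h·[f(m₁) + f(m₂)] = 2·(-344) = -688.

-688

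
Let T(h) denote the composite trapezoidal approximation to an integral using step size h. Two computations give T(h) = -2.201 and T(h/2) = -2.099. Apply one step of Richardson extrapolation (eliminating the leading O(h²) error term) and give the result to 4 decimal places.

R = (4·T(h/2) − T(h)) / 3 = (4·(-2.099) − (-2.201))/3 = (-6.195)/3 = -2.0650.

-2.0650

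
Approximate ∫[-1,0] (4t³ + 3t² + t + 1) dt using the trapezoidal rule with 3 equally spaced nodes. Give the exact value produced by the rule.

h = (0 − (-1))/2 = 0.5.
Nodes t₀,…,t₂ = -1, -0.5, 0.
f(t) = 4t³ + 3t² + t + 1: f₀=-1, f₁=0.75, f₂=1.
(h/2)·[f₀ + 2f₁ + f₂] = 0.25·(1.5) = 0.375.

0.375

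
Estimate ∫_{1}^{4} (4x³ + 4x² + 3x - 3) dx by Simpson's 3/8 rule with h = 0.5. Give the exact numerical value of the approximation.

352.5

h = (4 − 1)/6 = 0.5.
Nodes x₀,…,x₆ = 1, 1.5, 2, 2.5, 3, 3.5, 4.
f(x) = 4x³ + 4x² + 3x - 3: f₀=8, f₁=24, f₂=51, f₃=92, f₄=150, f₅=228, f₆=329.
(3h/8)·[f₀ + 3f₁ + 3f₂ + 2f₃ + 3f₄ + 3f₅ + f₆] = 0.1875·(1880) = 352.5.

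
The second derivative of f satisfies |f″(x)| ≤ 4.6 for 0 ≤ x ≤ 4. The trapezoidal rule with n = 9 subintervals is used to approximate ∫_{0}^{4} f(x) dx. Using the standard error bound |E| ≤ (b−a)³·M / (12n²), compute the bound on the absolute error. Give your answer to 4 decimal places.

0.3029

|E| ≤ (4)³·4.6 / (12·9²) = 294.4/972 = 0.3029.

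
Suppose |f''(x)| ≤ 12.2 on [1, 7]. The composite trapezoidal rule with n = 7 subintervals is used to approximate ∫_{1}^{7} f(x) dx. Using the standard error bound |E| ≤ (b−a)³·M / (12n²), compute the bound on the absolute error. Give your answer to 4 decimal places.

|E| ≤ (6)³·12.2 / (12·7²) = 2635.2/588 = 4.4816.

4.4816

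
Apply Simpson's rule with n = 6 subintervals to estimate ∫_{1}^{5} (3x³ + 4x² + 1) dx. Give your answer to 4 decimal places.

637.3333

h = (5 − 1)/6 = 0.666667.
Nodes x₀,…,x₆ = 1, 1.666667, 2.333333, 3, 3.666667, 4.333333, 5.
f(x) = 3x³ + 4x² + 1: f₀=8, f₁=26, f₂=60.888889, f₃=118, f₄=202.666667, f₅=320.222222, f₆=476.
(h/3)·[f₀ + 4f₁ + 2f₂ + 4f₃ + 2f₄ + 4f₅ + f₆] = 0.222222·(2868) = 637.3333.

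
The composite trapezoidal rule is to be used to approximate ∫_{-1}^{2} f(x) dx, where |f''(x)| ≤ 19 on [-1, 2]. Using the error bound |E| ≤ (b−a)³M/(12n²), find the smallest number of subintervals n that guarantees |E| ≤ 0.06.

Need 513/(12n²) ≤ 0.06.
n² ≥ 513/(12·0.06) = 712.5 ⇒ n ≥ 26.6927, so the smallest n is 27.

27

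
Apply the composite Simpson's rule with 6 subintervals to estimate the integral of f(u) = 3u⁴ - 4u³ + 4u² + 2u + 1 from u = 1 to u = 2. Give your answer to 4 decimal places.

16.9336

h = (2 − 1)/6 = 0.166667.
Nodes u₀,…,u₆ = 1, 1.166667, 1.333333, 1.5, 1.666667, 1.833333, 2.
f(u) = 3u⁴ - 4u³ + 4u² + 2u + 1: f₀=6, f₁=7.983796, f₂=10.777778, f₃=14.6875, f₄=20.074074, f₅=27.354167, f₆=37.
(h/3)·[f₀ + 4f₁ + 2f₂ + 4f₃ + 2f₄ + 4f₅ + f₆] = 0.055556·(304.805556) = 16.9336.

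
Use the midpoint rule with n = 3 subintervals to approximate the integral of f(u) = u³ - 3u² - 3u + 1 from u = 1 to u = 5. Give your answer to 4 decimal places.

-3.5556

h = (5 − 1)/3 = 1.333333.
Midpoints m₁,…,m₃ = 1.666667, 3, 4.333333.
f(m₁)=-7.703704, f(m₂)=-8, f(m₃)=13.037037.
h·[f(m₁) + f(m₂) + f(m₃)] = 1.333333·(-2.666667) = -3.5556.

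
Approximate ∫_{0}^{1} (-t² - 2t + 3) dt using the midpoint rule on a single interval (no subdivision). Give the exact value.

M = (b−a)·f(0.5) = 1·(1.75) = 1.75.

1.75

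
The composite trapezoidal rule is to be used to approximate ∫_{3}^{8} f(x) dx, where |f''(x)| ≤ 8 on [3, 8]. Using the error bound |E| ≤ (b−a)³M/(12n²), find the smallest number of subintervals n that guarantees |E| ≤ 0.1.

Need 1000/(12n²) ≤ 0.1.
n² ≥ 1000/(12·0.1) = 833.333 ⇒ n ≥ 28.8675, so the smallest n is 29.

29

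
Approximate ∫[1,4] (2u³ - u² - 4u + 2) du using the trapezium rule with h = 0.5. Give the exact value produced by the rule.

h = (4 − 1)/6 = 0.5.
Nodes u₀,…,u₆ = 1, 1.5, 2, 2.5, 3, 3.5, 4.
f(u) = 2u³ - u² - 4u + 2: f₀=-1, f₁=0.5, f₂=6, f₃=17, f₄=35, f₅=61.5, f₆=98.
(h/2)·[f₀ + 2f₁ + 2f₂ + 2f₃ + 2f₄ + 2f₅ + f₆] = 0.25·(337) = 84.25.

84.25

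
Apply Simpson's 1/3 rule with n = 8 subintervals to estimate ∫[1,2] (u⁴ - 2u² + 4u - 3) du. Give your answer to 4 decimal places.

h = (2 − 1)/8 = 0.125.
Nodes u₀,…,u₈ = 1, 1.125, 1.25, 1.375, 1.5, 1.625, 1.75, 1.875, 2.
f(u) = u⁴ - 2u² + 4u - 3: f₀=0, f₁=0.570556640625, f₂=1.31640625, f₃=2.293212890625, f₄=3.5625, f₅=5.191650390625, f₆=7.25390625, f₇=9.828369140625, f₈=13.
(h/3)·[f₀ + 4f₁ + 2f₂ + 4f₃ + 2f₄ + 4f₅ + 2f₆ + 4f₇ + f₈] = 0.041667·(108.80078125) = 4.5334.

4.5334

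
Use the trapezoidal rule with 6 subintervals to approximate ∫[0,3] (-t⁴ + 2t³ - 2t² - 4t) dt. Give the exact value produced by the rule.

h = (3 − 0)/6 = 0.5.
Nodes t₀,…,t₆ = 0, 0.5, 1, 1.5, 2, 2.5, 3.
f(t) = -t⁴ + 2t³ - 2t² - 4t: f₀=0, f₁=-2.3125, f₂=-5, f₃=-8.8125, f₄=-16, f₅=-30.3125, f₆=-57.
(h/2)·[f₀ + 2f₁ + 2f₂ + 2f₃ + 2f₄ + 2f₅ + f₆] = 0.25·(-181.875) = -45.46875.

-45.46875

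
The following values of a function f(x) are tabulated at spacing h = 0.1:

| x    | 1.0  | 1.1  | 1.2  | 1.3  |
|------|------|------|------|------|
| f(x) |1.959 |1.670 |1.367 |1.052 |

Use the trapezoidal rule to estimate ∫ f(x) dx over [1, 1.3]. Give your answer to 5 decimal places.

h = 0.1, n = 3.
(h/2)·[y₀ + 2y₁ + 2y₂ + y₃] = 0.05·(9.085) = 0.45425.

0.45425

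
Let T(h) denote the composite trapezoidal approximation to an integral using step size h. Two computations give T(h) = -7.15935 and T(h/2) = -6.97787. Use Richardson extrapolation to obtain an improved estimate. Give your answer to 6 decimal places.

-6.917377

R = (4·T(h/2) − T(h)) / 3 = (4·(-6.97787) − (-7.15935))/3 = (-20.75213)/3 = -6.917377.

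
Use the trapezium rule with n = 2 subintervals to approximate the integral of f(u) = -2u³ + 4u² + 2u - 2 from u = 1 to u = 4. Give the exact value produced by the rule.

h = (4 − 1)/2 = 1.5.
Nodes u₀,…,u₂ = 1, 2.5, 4.
f(u) = -2u³ + 4u² + 2u - 2: f₀=2, f₁=-3.25, f₂=-58.
(h/2)·[f₀ + 2f₁ + f₂] = 0.75·(-62.5) = -46.875.

-46.875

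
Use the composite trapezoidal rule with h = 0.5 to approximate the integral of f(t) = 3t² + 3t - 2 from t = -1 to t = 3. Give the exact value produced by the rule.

32.5

h = (3 − (-1))/8 = 0.5.
Nodes t₀,…,t₈ = -1, -0.5, 0, 0.5, 1, 1.5, 2, 2.5, 3.
f(t) = 3t² + 3t - 2: f₀=-2, f₁=-2.75, f₂=-2, f₃=0.25, f₄=4, f₅=9.25, f₆=16, f₇=24.25, f₈=34.
(h/2)·[f₀ + 2f₁ + 2f₂ + 2f₃ + 2f₄ + 2f₅ + 2f₆ + 2f₇ + f₈] = 0.25·(130) = 32.5.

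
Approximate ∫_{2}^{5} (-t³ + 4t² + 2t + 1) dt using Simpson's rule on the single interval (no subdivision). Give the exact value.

27.75

S = (b−a)/6 · [f(2) + 4f(3.5) + f(5)] = 0.5·[13 + 4·14.125 + (-14)] = 27.75.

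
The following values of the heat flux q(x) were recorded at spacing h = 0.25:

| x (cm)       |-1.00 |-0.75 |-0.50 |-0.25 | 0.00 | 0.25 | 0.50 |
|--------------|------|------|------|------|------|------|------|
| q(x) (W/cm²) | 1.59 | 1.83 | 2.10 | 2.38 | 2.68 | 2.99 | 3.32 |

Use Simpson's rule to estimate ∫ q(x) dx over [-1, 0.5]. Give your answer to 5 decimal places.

h = 0.25, n = 6.
(h/3)·[y₀ + 4y₁ + 2y₂ + 4y₃ + 2y₄ + 4y₅ + y₆] = 0.083333·(43.27) = 3.60583.

3.60583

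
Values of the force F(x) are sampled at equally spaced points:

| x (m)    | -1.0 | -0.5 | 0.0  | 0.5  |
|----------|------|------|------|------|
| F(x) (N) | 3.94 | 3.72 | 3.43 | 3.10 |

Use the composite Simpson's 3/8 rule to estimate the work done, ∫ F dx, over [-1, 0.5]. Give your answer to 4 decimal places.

h = 0.5, n = 3.
(3h/8)·[y₀ + 3y₁ + 3y₂ + y₃] = 0.1875·(28.49) = 5.3419.

5.3419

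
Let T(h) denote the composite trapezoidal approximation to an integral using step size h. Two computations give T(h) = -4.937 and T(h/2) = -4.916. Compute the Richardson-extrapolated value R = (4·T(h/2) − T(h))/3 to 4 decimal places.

R = (4·T(h/2) − T(h)) / 3 = (4·(-4.916) − (-4.937))/3 = (-14.727)/3 = -4.9090.

-4.9090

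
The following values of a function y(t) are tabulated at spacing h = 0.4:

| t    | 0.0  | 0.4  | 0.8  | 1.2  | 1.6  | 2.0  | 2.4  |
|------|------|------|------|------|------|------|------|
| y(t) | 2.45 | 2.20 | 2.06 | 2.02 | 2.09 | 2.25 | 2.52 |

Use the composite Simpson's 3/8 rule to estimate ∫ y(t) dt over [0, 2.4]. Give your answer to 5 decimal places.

h = 0.4, n = 6.
(3h/8)·[y₀ + 3y₁ + 3y₂ + 2y₃ + 3y₄ + 3y₅ + y₆] = 0.15·(34.81) = 5.22150.

5.22150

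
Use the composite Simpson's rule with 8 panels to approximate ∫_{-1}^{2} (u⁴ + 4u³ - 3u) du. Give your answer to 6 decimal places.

17.107910

h = (2 − (-1))/8 = 0.375.
Nodes u₀,…,u₈ = -1, -0.625, -0.25, 0.125, 0.5, 0.875, 1.25, 1.625, 2.
f(u) = u⁴ + 4u³ - 3u: f₀=0, f₁=1.051025390625, f₂=0.69140625, f₃=-0.366943359375, f₄=-0.9375, f₅=0.640869140625, f₆=6.50390625, f₇=19.261962890625, f₈=42.
(h/3)·[f₀ + 4f₁ + 2f₂ + 4f₃ + 2f₄ + 4f₅ + 2f₆ + 4f₇ + f₈] = 0.125·(136.86328125) = 17.107910.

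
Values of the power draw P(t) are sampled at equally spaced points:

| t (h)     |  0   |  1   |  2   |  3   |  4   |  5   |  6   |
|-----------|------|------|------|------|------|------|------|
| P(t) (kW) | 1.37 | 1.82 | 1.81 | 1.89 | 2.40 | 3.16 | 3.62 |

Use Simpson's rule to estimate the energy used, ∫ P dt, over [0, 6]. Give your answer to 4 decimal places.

h = 1, n = 6.
(h/3)·[y₀ + 4y₁ + 2y₂ + 4y₃ + 2y₄ + 4y₅ + y₆] = 0.333333·(40.89) = 13.6300.

13.6300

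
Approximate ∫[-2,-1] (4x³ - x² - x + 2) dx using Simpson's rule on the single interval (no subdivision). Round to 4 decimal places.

S = (b−a)/6 · [f(-2) + 4f(-1.5) + f(-1)] = 0.166667·[(-32) + 4·(-12.25) + (-2)] = -13.8333.

-13.8333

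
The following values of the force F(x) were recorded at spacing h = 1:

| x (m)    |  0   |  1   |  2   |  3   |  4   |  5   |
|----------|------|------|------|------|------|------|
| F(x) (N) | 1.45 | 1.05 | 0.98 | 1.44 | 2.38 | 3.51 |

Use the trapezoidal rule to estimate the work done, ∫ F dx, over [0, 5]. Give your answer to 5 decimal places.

h = 1, n = 5.
(h/2)·[y₀ + 2y₁ + 2y₂ + 2y₃ + 2y₄ + y₅] = 0.5·(16.66) = 8.33000.

8.33000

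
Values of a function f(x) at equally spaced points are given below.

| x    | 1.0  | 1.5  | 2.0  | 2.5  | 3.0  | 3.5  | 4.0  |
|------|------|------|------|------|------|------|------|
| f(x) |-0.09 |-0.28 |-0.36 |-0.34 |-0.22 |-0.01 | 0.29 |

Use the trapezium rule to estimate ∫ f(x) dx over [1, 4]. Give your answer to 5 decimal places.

-0.55500

h = 0.5, n = 6.
(h/2)·[y₀ + 2y₁ + 2y₂ + 2y₃ + 2y₄ + 2y₅ + y₆] = 0.25·(-2.22) = -0.55500.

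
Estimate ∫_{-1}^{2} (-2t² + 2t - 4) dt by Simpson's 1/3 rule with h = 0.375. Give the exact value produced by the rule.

h = (2 − (-1))/8 = 0.375.
Nodes t₀,…,t₈ = -1, -0.625, -0.25, 0.125, 0.5, 0.875, 1.25, 1.625, 2.
f(t) = -2t² + 2t - 4: f₀=-8, f₁=-6.03125, f₂=-4.625, f₃=-3.78125, f₄=-3.5, f₅=-3.78125, f₆=-4.625, f₇=-6.03125, f₈=-8.
(h/3)·[f₀ + 4f₁ + 2f₂ + 4f₃ + 2f₄ + 4f₅ + 2f₆ + 4f₇ + f₈] = 0.125·(-120) = -15.

-15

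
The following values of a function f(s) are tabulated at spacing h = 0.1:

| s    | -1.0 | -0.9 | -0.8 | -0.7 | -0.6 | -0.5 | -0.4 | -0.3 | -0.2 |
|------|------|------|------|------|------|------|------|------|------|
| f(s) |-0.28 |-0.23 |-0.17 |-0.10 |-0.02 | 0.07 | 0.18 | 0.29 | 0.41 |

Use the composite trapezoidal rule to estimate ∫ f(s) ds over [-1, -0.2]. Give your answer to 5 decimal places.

0.00850

h = 0.1, n = 8.
(h/2)·[y₀ + 2y₁ + 2y₂ + 2y₃ + 2y₄ + 2y₅ + 2y₆ + 2y₇ + y₈] = 0.05·(0.17) = 0.00850.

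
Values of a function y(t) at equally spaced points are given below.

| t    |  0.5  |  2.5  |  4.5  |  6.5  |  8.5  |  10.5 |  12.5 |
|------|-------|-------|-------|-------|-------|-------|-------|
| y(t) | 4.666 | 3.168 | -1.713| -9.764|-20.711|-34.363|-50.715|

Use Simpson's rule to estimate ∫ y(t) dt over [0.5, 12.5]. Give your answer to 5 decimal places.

h = 2, n = 6.
(h/3)·[y₀ + 4y₁ + 2y₂ + 4y₃ + 2y₄ + 4y₅ + y₆] = 0.666667·(-254.733) = -169.82200.

-169.82200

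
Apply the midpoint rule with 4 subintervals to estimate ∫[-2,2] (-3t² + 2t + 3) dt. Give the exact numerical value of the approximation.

h = (2 − (-2))/4 = 1.
Midpoints m₁,…,m₄ = -1.5, -0.5, 0.5, 1.5.
f(m₁)=-6.75, f(m₂)=1.25, f(m₃)=3.25, f(m₄)=-0.75.
h·[f(m₁) + f(m₂) + f(m₃) + f(m₄)] = 1·(-3) = -3.

-3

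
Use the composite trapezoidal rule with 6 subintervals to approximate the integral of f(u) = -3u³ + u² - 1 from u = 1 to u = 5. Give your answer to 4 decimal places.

h = (5 − 1)/6 = 0.666667.
Nodes u₀,…,u₆ = 1, 1.666667, 2.333333, 3, 3.666667, 4.333333, 5.
f(u) = -3u³ + u² - 1: f₀=-3, f₁=-12.111111, f₂=-33.666667, f₃=-73, f₄=-135.444444, f₅=-226.333333, f₆=-351.
(h/2)·[f₀ + 2f₁ + 2f₂ + 2f₃ + 2f₄ + 2f₅ + f₆] = 0.333333·(-1315.111111) = -438.3704.

-438.3704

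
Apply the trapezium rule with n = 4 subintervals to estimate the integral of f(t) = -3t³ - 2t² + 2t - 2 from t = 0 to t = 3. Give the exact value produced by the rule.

h = (3 − 0)/4 = 0.75.
Nodes t₀,…,t₄ = 0, 0.75, 1.5, 2.25, 3.
f(t) = -3t³ - 2t² + 2t - 2: f₀=-2, f₁=-2.890625, f₂=-13.625, f₃=-41.796875, f₄=-95.
(h/2)·[f₀ + 2f₁ + 2f₂ + 2f₃ + f₄] = 0.375·(-213.625) = -80.109375.

-80.109375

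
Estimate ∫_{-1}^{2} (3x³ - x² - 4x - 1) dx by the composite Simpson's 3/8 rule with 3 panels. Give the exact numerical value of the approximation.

h = (2 − (-1))/3 = 1.
Nodes x₀,…,x₃ = -1, 0, 1, 2.
f(x) = 3x³ - x² - 4x - 1: f₀=-1, f₁=-1, f₂=-3, f₃=11.
(3h/8)·[f₀ + 3f₁ + 3f₂ + f₃] = 0.375·(-2) = -0.75.

-0.75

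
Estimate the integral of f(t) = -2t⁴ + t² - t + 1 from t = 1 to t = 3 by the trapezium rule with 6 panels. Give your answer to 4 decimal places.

-92.0206

h = (3 − 1)/6 = 0.333333.
Nodes t₀,…,t₆ = 1, 1.333333, 1.666667, 2, 2.333333, 2.666667, 3.
f(t) = -2t⁴ + t² - t + 1: f₀=-1, f₁=-4.876543, f₂=-13.320988, f₃=-29, f₄=-55.172840, f₅=-95.691358, f₆=-155.
(h/2)·[f₀ + 2f₁ + 2f₂ + 2f₃ + 2f₄ + 2f₅ + f₆] = 0.166667·(-552.123457) = -92.0206.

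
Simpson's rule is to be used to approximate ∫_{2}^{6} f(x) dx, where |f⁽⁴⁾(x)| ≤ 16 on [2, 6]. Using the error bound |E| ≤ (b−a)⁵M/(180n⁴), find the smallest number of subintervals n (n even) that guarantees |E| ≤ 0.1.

Need 16384/(180n⁴) ≤ 0.1.
n⁴ ≥ 16384/(180·0.1) = 910.222 ⇒ n ≥ 5.4927, so the smallest even n is 6. (n must be even for Simpson's rule.)

6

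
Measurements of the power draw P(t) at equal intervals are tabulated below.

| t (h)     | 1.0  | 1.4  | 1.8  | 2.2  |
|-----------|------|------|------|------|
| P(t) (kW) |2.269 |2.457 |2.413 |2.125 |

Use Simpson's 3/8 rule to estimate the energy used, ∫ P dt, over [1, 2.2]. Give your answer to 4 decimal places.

h = 0.4, n = 3.
(3h/8)·[y₀ + 3y₁ + 3y₂ + y₃] = 0.15·(19.004) = 2.8506.

2.8506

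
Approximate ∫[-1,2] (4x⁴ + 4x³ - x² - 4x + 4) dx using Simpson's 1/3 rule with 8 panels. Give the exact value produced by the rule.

44.431640625

h = (2 − (-1))/8 = 0.375.
Nodes x₀,…,x₈ = -1, -0.625, -0.25, 0.125, 0.5, 0.875, 1.25, 1.625, 2.
f(x) = 4x⁴ + 4x³ - x² - 4x + 4: f₀=7, f₁=5.7431640625, f₂=4.890625, f₃=3.4931640625, f₄=2.5, f₅=4.7587890625, f₆=15.015625, f₇=39.9150390625, f₈=88.
(h/3)·[f₀ + 4f₁ + 2f₂ + 4f₃ + 2f₄ + 4f₅ + 2f₆ + 4f₇ + f₈] = 0.125·(355.453125) = 44.431640625.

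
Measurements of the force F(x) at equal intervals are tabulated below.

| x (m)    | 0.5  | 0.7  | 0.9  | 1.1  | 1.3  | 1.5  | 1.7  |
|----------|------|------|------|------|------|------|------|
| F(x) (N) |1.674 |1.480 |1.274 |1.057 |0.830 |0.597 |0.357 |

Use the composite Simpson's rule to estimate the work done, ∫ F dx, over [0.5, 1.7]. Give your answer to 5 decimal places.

h = 0.2, n = 6.
(h/3)·[y₀ + 4y₁ + 2y₂ + 4y₃ + 2y₄ + 4y₅ + y₆] = 0.066667·(18.775) = 1.25167.

1.25167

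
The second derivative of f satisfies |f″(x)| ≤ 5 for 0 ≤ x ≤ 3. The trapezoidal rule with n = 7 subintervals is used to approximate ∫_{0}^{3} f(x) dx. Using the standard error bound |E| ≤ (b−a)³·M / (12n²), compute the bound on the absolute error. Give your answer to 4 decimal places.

0.2296

|E| ≤ (3)³·5 / (12·7²) = 135/588 = 0.2296.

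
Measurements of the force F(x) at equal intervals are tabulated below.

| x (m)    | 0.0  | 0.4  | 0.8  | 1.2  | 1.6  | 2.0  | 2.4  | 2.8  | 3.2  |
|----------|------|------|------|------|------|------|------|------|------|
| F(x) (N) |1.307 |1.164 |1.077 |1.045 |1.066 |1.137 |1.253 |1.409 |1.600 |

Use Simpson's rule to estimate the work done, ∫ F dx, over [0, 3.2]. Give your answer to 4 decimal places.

3.8292

h = 0.4, n = 8.
(h/3)·[y₀ + 4y₁ + 2y₂ + 4y₃ + 2y₄ + 4y₅ + 2y₆ + 4y₇ + y₈] = 0.133333·(28.719) = 3.8292.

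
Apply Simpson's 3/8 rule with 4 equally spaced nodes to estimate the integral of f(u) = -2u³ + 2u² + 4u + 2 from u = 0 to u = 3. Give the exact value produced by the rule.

h = (3 − 0)/3 = 1.
Nodes u₀,…,u₃ = 0, 1, 2, 3.
f(u) = -2u³ + 2u² + 4u + 2: f₀=2, f₁=6, f₂=2, f₃=-22.
(3h/8)·[f₀ + 3f₁ + 3f₂ + f₃] = 0.375·(4) = 1.5.

1.5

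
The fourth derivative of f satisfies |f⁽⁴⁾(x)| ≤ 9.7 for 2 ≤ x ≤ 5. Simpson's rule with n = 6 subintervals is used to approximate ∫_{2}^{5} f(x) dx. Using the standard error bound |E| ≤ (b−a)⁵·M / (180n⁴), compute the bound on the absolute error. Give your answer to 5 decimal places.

0.01010

|E| ≤ (3)⁵·9.7 / (180·6⁴) = 2357.1/233280 = 0.01010.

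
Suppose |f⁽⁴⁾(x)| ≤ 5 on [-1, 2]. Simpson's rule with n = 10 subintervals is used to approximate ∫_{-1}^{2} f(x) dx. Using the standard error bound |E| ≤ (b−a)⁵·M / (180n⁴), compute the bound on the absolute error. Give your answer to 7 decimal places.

|E| ≤ (3)⁵·5 / (180·10⁴) = 1215/1800000 = 0.0006750.

0.0006750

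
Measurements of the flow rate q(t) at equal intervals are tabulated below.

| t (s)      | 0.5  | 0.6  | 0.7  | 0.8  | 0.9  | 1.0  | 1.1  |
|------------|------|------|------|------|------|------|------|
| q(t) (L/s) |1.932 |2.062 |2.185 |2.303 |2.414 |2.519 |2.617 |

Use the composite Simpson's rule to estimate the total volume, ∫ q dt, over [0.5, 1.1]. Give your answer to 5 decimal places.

1.37610

h = 0.1, n = 6.
(h/3)·[y₀ + 4y₁ + 2y₂ + 4y₃ + 2y₄ + 4y₅ + y₆] = 0.033333·(41.283) = 1.37610.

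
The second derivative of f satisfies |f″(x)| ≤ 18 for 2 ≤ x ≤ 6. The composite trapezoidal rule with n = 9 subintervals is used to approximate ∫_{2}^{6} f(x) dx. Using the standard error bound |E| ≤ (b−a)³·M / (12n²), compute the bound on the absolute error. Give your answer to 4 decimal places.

|E| ≤ (4)³·18 / (12·9²) = 1152/972 = 1.1852.

1.1852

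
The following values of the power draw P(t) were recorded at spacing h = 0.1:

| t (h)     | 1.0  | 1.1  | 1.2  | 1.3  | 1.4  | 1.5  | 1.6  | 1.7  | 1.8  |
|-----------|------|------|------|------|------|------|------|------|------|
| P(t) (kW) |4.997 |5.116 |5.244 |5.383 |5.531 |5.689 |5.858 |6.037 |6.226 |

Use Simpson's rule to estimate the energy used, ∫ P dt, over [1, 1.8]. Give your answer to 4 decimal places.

4.4463

h = 0.1, n = 8.
(h/3)·[y₀ + 4y₁ + 2y₂ + 4y₃ + 2y₄ + 4y₅ + 2y₆ + 4y₇ + y₈] = 0.033333·(133.389) = 4.4463.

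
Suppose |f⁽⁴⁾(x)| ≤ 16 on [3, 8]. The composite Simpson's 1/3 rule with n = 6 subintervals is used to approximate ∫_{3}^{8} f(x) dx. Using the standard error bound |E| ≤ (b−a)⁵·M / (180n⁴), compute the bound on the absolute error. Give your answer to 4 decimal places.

|E| ≤ (5)⁵·16 / (180·6⁴) = 50000/233280 = 0.2143.

0.2143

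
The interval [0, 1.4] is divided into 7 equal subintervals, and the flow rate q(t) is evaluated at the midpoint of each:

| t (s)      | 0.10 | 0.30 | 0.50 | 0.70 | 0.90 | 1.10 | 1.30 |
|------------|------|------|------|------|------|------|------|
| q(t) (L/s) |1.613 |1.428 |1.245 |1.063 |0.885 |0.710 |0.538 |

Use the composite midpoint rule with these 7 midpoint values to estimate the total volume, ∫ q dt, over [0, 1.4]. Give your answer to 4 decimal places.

h = 0.2, n = 7.
h·[y(m₁) + y(m₂) + y(m₃) + y(m₄) + y(m₅) + y(m₆) + y(m₇)] = 0.2·(7.482) = 1.4964.

1.4964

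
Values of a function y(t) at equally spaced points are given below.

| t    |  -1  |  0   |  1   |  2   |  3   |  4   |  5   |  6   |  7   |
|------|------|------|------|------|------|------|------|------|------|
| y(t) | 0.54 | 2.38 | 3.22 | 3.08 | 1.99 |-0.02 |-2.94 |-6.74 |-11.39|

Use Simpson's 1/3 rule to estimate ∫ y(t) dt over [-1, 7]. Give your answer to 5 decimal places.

-3.83667

h = 1, n = 8.
(h/3)·[y₀ + 4y₁ + 2y₂ + 4y₃ + 2y₄ + 4y₅ + 2y₆ + 4y₇ + y₈] = 0.333333·(-11.51) = -3.83667.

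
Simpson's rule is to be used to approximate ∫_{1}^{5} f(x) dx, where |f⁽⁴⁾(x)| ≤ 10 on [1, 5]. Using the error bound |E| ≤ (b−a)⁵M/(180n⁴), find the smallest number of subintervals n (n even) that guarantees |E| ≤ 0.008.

Need 10240/(180n⁴) ≤ 0.008.
n⁴ ≥ 10240/(180·0.008) = 7111.11 ⇒ n ≥ 9.1830, so the smallest even n is 10. (n must be even for Simpson's rule.)

10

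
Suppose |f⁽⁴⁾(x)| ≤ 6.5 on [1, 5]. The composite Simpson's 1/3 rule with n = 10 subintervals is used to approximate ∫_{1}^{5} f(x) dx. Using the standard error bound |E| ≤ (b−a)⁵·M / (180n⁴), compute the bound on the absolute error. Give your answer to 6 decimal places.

|E| ≤ (4)⁵·6.5 / (180·10⁴) = 6656/1800000 = 0.003698.

0.003698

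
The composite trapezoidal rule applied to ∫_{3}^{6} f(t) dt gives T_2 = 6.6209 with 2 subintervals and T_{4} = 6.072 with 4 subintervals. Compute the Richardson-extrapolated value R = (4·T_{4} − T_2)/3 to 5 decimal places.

R = (4·T_{4} − T_2) / 3 = (4·6.072 − 6.6209)/3 = (17.6671)/3 = 5.88903.

5.88903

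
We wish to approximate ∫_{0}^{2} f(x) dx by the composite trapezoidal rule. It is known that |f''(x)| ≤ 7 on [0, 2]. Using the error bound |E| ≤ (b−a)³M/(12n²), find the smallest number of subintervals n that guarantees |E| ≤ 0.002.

49

Need 56/(12n²) ≤ 0.002.
n² ≥ 56/(12·0.002) = 2333.33 ⇒ n ≥ 48.3046, so the smallest n is 49.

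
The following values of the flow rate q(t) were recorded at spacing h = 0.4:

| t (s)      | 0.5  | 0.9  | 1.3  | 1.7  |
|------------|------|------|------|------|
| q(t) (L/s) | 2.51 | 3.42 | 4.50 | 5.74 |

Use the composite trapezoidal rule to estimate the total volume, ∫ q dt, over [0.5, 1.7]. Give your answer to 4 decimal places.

4.8180

h = 0.4, n = 3.
(h/2)·[y₀ + 2y₁ + 2y₂ + y₃] = 0.2·(24.09) = 4.8180.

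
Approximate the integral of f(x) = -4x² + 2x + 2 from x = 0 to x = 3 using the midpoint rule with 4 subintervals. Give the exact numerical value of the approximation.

h = (3 − 0)/4 = 0.75.
Midpoints m₁,…,m₄ = 0.375, 1.125, 1.875, 2.625.
f(m₁)=2.1875, f(m₂)=-0.8125, f(m₃)=-8.3125, f(m₄)=-20.3125.
h·[f(m₁) + f(m₂) + f(m₃) + f(m₄)] = 0.75·(-27.25) = -20.4375.

-20.4375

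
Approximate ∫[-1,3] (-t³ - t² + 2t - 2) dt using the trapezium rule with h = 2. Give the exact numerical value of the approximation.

h = (3 − (-1))/2 = 2.
Nodes t₀,…,t₂ = -1, 1, 3.
f(t) = -t³ - t² + 2t - 2: f₀=-4, f₁=-2, f₂=-32.
(h/2)·[f₀ + 2f₁ + f₂] = 1·(-40) = -40.

-40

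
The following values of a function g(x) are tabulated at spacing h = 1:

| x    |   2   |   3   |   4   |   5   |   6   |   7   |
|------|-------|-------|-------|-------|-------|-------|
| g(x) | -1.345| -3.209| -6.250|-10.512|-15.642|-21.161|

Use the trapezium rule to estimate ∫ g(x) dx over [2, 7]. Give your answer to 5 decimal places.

-46.86600

h = 1, n = 5.
(h/2)·[y₀ + 2y₁ + 2y₂ + 2y₃ + 2y₄ + y₅] = 0.5·(-93.732) = -46.86600.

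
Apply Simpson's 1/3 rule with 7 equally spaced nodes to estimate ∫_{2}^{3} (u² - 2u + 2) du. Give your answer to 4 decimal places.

h = (3 − 2)/6 = 0.166667.
Nodes u₀,…,u₆ = 2, 2.166667, 2.333333, 2.5, 2.666667, 2.833333, 3.
f(u) = u² - 2u + 2: f₀=2, f₁=2.361111, f₂=2.777778, f₃=3.25, f₄=3.777778, f₅=4.361111, f₆=5.
(h/3)·[f₀ + 4f₁ + 2f₂ + 4f₃ + 2f₄ + 4f₅ + f₆] = 0.055556·(60) = 3.3333.

3.3333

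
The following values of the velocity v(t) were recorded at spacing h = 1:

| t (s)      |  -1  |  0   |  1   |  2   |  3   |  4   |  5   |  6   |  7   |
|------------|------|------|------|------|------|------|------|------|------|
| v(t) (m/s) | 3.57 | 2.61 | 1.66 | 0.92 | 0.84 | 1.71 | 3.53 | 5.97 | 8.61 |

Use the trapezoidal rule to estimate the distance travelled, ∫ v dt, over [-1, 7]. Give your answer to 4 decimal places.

23.3300

h = 1, n = 8.
(h/2)·[y₀ + 2y₁ + 2y₂ + 2y₃ + 2y₄ + 2y₅ + 2y₆ + 2y₇ + y₈] = 0.5·(46.66) = 23.3300.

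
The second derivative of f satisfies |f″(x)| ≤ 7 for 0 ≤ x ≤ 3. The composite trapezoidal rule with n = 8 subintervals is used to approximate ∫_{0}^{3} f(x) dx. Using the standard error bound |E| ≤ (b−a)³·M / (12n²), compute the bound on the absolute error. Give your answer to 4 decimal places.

|E| ≤ (3)³·7 / (12·8²) = 189/768 = 0.2461.

0.2461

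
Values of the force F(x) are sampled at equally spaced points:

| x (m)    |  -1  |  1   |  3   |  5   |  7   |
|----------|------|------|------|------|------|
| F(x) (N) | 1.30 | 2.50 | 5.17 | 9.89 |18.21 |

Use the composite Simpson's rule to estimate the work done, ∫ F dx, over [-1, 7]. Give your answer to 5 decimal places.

52.94000

h = 2, n = 4.
(h/3)·[y₀ + 4y₁ + 2y₂ + 4y₃ + y₄] = 0.666667·(79.41) = 52.94000.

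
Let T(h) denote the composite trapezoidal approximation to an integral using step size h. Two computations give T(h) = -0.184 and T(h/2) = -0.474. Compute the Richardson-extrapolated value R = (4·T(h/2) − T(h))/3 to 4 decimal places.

-0.5707

R = (4·T(h/2) − T(h)) / 3 = (4·(-0.474) − (-0.184))/3 = (-1.712)/3 = -0.5707.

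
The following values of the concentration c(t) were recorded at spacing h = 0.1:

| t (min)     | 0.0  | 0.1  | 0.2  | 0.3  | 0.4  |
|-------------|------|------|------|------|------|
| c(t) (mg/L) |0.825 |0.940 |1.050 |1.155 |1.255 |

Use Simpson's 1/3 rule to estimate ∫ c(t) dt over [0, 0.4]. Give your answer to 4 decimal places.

h = 0.1, n = 4.
(h/3)·[y₀ + 4y₁ + 2y₂ + 4y₃ + y₄] = 0.033333·(12.560) = 0.4187.

0.4187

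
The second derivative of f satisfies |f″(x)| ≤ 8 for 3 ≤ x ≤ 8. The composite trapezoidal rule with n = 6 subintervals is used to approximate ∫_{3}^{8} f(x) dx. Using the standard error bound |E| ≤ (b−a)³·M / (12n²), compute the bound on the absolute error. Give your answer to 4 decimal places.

2.3148

|E| ≤ (5)³·8 / (12·6²) = 1000/432 = 2.3148.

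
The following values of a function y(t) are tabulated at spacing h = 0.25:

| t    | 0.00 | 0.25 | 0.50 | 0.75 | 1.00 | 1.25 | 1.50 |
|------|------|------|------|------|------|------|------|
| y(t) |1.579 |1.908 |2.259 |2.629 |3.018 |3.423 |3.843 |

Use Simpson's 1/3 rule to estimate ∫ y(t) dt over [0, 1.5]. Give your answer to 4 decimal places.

3.9847

h = 0.25, n = 6.
(h/3)·[y₀ + 4y₁ + 2y₂ + 4y₃ + 2y₄ + 4y₅ + y₆] = 0.083333·(47.816) = 3.9847.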